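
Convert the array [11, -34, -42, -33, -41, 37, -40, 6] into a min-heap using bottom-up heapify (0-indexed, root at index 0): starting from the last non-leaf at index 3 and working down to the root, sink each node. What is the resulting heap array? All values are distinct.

sift down from index 3: already satisfies heap property
sift down from index 2: already satisfies heap property
sift down from index 1:
  -34 vs smaller child -41 at index 4, swap → [11, -41, -42, -33, -34, 37, -40, 6]
sift down from index 0:
  11 vs smaller child -42 at index 2, swap → [-42, -41, 11, -33, -34, 37, -40, 6]
  11 vs smaller child -40 at index 6, swap → [-42, -41, -40, -33, -34, 37, 11, 6]

[-42, -41, -40, -33, -34, 37, 11, 6]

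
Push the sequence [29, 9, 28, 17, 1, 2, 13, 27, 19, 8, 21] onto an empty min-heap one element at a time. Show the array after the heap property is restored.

Insert 29:
  append 29 at index 0 → [29] (no swap needed)
Insert 9:
  append 9 at index 1 → [29, 9]
  9 < parent 29 at index 0, swap → [9, 29]
Insert 28:
  append 28 at index 2 → [9, 29, 28] (no swap needed)
Insert 17:
  append 17 at index 3 → [9, 29, 28, 17]
  17 < parent 29 at index 1, swap → [9, 17, 28, 29]
Insert 1:
  append 1 at index 4 → [9, 17, 28, 29, 1]
  1 < parent 17 at index 1, swap → [9, 1, 28, 29, 17]
  1 < parent 9 at index 0, swap → [1, 9, 28, 29, 17]
Insert 2:
  append 2 at index 5 → [1, 9, 28, 29, 17, 2]
  2 < parent 28 at index 2, swap → [1, 9, 2, 29, 17, 28]
Insert 13:
  append 13 at index 6 → [1, 9, 2, 29, 17, 28, 13] (no swap needed)
Insert 27:
  append 27 at index 7 → [1, 9, 2, 29, 17, 28, 13, 27]
  27 < parent 29 at index 3, swap → [1, 9, 2, 27, 17, 28, 13, 29]
Insert 19:
  append 19 at index 8 → [1, 9, 2, 27, 17, 28, 13, 29, 19]
  19 < parent 27 at index 3, swap → [1, 9, 2, 19, 17, 28, 13, 29, 27]
Insert 8:
  append 8 at index 9 → [1, 9, 2, 19, 17, 28, 13, 29, 27, 8]
  8 < parent 17 at index 4, swap → [1, 9, 2, 19, 8, 28, 13, 29, 27, 17]
  8 < parent 9 at index 1, swap → [1, 8, 2, 19, 9, 28, 13, 29, 27, 17]
Insert 21:
  append 21 at index 10 → [1, 8, 2, 19, 9, 28, 13, 29, 27, 17, 21] (no swap needed)

[1, 8, 2, 19, 9, 28, 13, 29, 27, 17, 21]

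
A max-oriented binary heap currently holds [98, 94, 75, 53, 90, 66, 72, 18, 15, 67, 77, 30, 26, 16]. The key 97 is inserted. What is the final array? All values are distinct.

[98, 94, 97, 53, 90, 66, 75, 18, 15, 67, 77, 30, 26, 16, 72]

append 97 at index 14 → [98, 94, 75, 53, 90, 66, 72, 18, 15, 67, 77, 30, 26, 16, 97]
97 > parent 72 at index 6, swap → [98, 94, 75, 53, 90, 66, 97, 18, 15, 67, 77, 30, 26, 16, 72]
97 > parent 75 at index 2, swap → [98, 94, 97, 53, 90, 66, 75, 18, 15, 67, 77, 30, 26, 16, 72]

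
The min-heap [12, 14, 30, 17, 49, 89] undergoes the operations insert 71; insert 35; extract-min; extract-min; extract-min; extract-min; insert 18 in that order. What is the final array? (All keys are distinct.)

[18, 35, 89, 71, 49]

insert 71:
  append 71 at index 6 → [12, 14, 30, 17, 49, 89, 71] (no swap needed)
insert 35:
  append 35 at index 7 → [12, 14, 30, 17, 49, 89, 71, 35] (no swap needed)
extract-min → returns 12:
  remove root 12; move last element 35 to root → [35, 14, 30, 17, 49, 89, 71]
  35 vs smaller child 14 at index 1, swap → [14, 35, 30, 17, 49, 89, 71]
  35 vs smaller child 17 at index 3, swap → [14, 17, 30, 35, 49, 89, 71]
extract-min → returns 14:
  remove root 14; move last element 71 to root → [71, 17, 30, 35, 49, 89]
  71 vs smaller child 17 at index 1, swap → [17, 71, 30, 35, 49, 89]
  71 vs smaller child 35 at index 3, swap → [17, 35, 30, 71, 49, 89]
extract-min → returns 17:
  remove root 17; move last element 89 to root → [89, 35, 30, 71, 49]
  89 vs smaller child 30 at index 2, swap → [30, 35, 89, 71, 49]
extract-min → returns 30:
  remove root 30; move last element 49 to root → [49, 35, 89, 71]
  49 vs smaller child 35 at index 1, swap → [35, 49, 89, 71]
insert 18:
  append 18 at index 4 → [35, 49, 89, 71, 18]
  18 < parent 49 at index 1, swap → [35, 18, 89, 71, 49]
  18 < parent 35 at index 0, swap → [18, 35, 89, 71, 49]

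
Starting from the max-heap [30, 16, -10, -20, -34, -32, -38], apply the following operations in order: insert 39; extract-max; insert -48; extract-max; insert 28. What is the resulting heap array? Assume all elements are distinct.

[28, 16, -10, -20, -34, -32, -38, -48]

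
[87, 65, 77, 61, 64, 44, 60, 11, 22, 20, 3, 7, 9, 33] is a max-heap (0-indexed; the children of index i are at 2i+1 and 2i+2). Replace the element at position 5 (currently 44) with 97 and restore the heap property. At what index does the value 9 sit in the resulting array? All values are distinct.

12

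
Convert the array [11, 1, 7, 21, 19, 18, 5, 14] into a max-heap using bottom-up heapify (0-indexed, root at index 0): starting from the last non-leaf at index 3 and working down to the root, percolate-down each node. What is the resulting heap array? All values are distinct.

[21, 19, 18, 14, 11, 7, 5, 1]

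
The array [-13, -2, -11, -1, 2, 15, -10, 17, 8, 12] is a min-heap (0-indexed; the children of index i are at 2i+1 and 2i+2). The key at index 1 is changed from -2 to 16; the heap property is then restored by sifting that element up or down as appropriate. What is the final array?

set index 1 from -2 to 16 → [-13, 16, -11, -1, 2, 15, -10, 17, 8, 12]
16 vs smaller child -1 at index 3, swap → [-13, -1, -11, 16, 2, 15, -10, 17, 8, 12]
16 vs smaller child 8 at index 8, swap → [-13, -1, -11, 8, 2, 15, -10, 17, 16, 12]

[-13, -1, -11, 8, 2, 15, -10, 17, 16, 12]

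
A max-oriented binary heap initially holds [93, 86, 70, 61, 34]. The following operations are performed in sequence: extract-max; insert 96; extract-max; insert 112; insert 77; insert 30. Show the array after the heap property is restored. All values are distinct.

[112, 86, 77, 34, 61, 70, 30]

extract-max → returns 93:
  remove root 93; move last element 34 to root → [34, 86, 70, 61]
  34 vs larger child 86 at index 1, swap → [86, 34, 70, 61]
  34 vs only child 61 at index 3, swap → [86, 61, 70, 34]
insert 96:
  append 96 at index 4 → [86, 61, 70, 34, 96]
  96 > parent 61 at index 1, swap → [86, 96, 70, 34, 61]
  96 > parent 86 at index 0, swap → [96, 86, 70, 34, 61]
extract-max → returns 96:
  remove root 96; move last element 61 to root → [61, 86, 70, 34]
  61 vs larger child 86 at index 1, swap → [86, 61, 70, 34]
insert 112:
  append 112 at index 4 → [86, 61, 70, 34, 112]
  112 > parent 61 at index 1, swap → [86, 112, 70, 34, 61]
  112 > parent 86 at index 0, swap → [112, 86, 70, 34, 61]
insert 77:
  append 77 at index 5 → [112, 86, 70, 34, 61, 77]
  77 > parent 70 at index 2, swap → [112, 86, 77, 34, 61, 70]
insert 30:
  append 30 at index 6 → [112, 86, 77, 34, 61, 70, 30] (no swap needed)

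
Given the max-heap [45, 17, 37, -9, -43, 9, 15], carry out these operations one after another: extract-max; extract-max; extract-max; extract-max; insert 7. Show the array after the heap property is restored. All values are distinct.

[9, 7, -43, -9]

extract-max → returns 45:
  remove root 45; move last element 15 to root → [15, 17, 37, -9, -43, 9]
  15 vs larger child 37 at index 2, swap → [37, 17, 15, -9, -43, 9]
extract-max → returns 37:
  remove root 37; move last element 9 to root → [9, 17, 15, -9, -43]
  9 vs larger child 17 at index 1, swap → [17, 9, 15, -9, -43]
extract-max → returns 17:
  remove root 17; move last element -43 to root → [-43, 9, 15, -9]
  -43 vs larger child 15 at index 2, swap → [15, 9, -43, -9]
extract-max → returns 15:
  remove root 15; move last element -9 to root → [-9, 9, -43]
  -9 vs larger child 9 at index 1, swap → [9, -9, -43]
insert 7:
  append 7 at index 3 → [9, -9, -43, 7]
  7 > parent -9 at index 1, swap → [9, 7, -43, -9]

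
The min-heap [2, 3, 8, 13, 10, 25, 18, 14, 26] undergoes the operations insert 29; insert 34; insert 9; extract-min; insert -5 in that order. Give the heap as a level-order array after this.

insert 29:
  append 29 at index 9 → [2, 3, 8, 13, 10, 25, 18, 14, 26, 29] (no swap needed)
insert 34:
  append 34 at index 10 → [2, 3, 8, 13, 10, 25, 18, 14, 26, 29, 34] (no swap needed)
insert 9:
  append 9 at index 11 → [2, 3, 8, 13, 10, 25, 18, 14, 26, 29, 34, 9]
  9 < parent 25 at index 5, swap → [2, 3, 8, 13, 10, 9, 18, 14, 26, 29, 34, 25]
extract-min → returns 2:
  remove root 2; move last element 25 to root → [25, 3, 8, 13, 10, 9, 18, 14, 26, 29, 34]
  25 vs smaller child 3 at index 1, swap → [3, 25, 8, 13, 10, 9, 18, 14, 26, 29, 34]
  25 vs smaller child 10 at index 4, swap → [3, 10, 8, 13, 25, 9, 18, 14, 26, 29, 34]
insert -5:
  append -5 at index 11 → [3, 10, 8, 13, 25, 9, 18, 14, 26, 29, 34, -5]
  -5 < parent 9 at index 5, swap → [3, 10, 8, 13, 25, -5, 18, 14, 26, 29, 34, 9]
  -5 < parent 8 at index 2, swap → [3, 10, -5, 13, 25, 8, 18, 14, 26, 29, 34, 9]
  -5 < parent 3 at index 0, swap → [-5, 10, 3, 13, 25, 8, 18, 14, 26, 29, 34, 9]

[-5, 10, 3, 13, 25, 8, 18, 14, 26, 29, 34, 9]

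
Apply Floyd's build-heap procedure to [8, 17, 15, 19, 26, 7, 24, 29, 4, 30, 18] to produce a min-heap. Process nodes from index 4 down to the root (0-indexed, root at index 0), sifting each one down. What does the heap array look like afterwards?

sift down from index 4:
  26 vs smaller child 18 at index 10, swap → [8, 17, 15, 19, 18, 7, 24, 29, 4, 30, 26]
sift down from index 3:
  19 vs smaller child 4 at index 8, swap → [8, 17, 15, 4, 18, 7, 24, 29, 19, 30, 26]
sift down from index 2:
  15 vs smaller child 7 at index 5, swap → [8, 17, 7, 4, 18, 15, 24, 29, 19, 30, 26]
sift down from index 1:
  17 vs smaller child 4 at index 3, swap → [8, 4, 7, 17, 18, 15, 24, 29, 19, 30, 26]
sift down from index 0:
  8 vs smaller child 4 at index 1, swap → [4, 8, 7, 17, 18, 15, 24, 29, 19, 30, 26]

[4, 8, 7, 17, 18, 15, 24, 29, 19, 30, 26]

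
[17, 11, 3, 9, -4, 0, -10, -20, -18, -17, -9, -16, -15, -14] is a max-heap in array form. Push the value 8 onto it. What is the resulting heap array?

append 8 at index 14 → [17, 11, 3, 9, -4, 0, -10, -20, -18, -17, -9, -16, -15, -14, 8]
8 > parent -10 at index 6, swap → [17, 11, 3, 9, -4, 0, 8, -20, -18, -17, -9, -16, -15, -14, -10]
8 > parent 3 at index 2, swap → [17, 11, 8, 9, -4, 0, 3, -20, -18, -17, -9, -16, -15, -14, -10]

[17, 11, 8, 9, -4, 0, 3, -20, -18, -17, -9, -16, -15, -14, -10]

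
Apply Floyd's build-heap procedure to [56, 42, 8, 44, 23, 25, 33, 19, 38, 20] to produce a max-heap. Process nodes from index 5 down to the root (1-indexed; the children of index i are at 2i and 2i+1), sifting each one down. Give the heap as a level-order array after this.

[56, 44, 33, 42, 23, 25, 8, 19, 38, 20]

sift down from index 5: already satisfies heap property
sift down from index 4: already satisfies heap property
sift down from index 3:
  8 vs larger child 33 at index 7, swap → [56, 42, 33, 44, 23, 25, 8, 19, 38, 20]
sift down from index 2:
  42 vs larger child 44 at index 4, swap → [56, 44, 33, 42, 23, 25, 8, 19, 38, 20]
sift down from index 1: already satisfies heap property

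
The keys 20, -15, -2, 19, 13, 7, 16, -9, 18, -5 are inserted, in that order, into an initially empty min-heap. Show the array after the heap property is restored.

[-15, -9, -2, 13, -5, 7, 16, 20, 18, 19]

Insert 20:
  append 20 at index 0 → [20] (no swap needed)
Insert -15:
  append -15 at index 1 → [20, -15]
  -15 < parent 20 at index 0, swap → [-15, 20]
Insert -2:
  append -2 at index 2 → [-15, 20, -2] (no swap needed)
Insert 19:
  append 19 at index 3 → [-15, 20, -2, 19]
  19 < parent 20 at index 1, swap → [-15, 19, -2, 20]
Insert 13:
  append 13 at index 4 → [-15, 19, -2, 20, 13]
  13 < parent 19 at index 1, swap → [-15, 13, -2, 20, 19]
Insert 7:
  append 7 at index 5 → [-15, 13, -2, 20, 19, 7] (no swap needed)
Insert 16:
  append 16 at index 6 → [-15, 13, -2, 20, 19, 7, 16] (no swap needed)
Insert -9:
  append -9 at index 7 → [-15, 13, -2, 20, 19, 7, 16, -9]
  -9 < parent 20 at index 3, swap → [-15, 13, -2, -9, 19, 7, 16, 20]
  -9 < parent 13 at index 1, swap → [-15, -9, -2, 13, 19, 7, 16, 20]
Insert 18:
  append 18 at index 8 → [-15, -9, -2, 13, 19, 7, 16, 20, 18] (no swap needed)
Insert -5:
  append -5 at index 9 → [-15, -9, -2, 13, 19, 7, 16, 20, 18, -5]
  -5 < parent 19 at index 4, swap → [-15, -9, -2, 13, -5, 7, 16, 20, 18, 19]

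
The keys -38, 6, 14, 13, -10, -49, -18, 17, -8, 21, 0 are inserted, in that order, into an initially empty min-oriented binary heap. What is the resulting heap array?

Insert -38:
  append -38 at index 0 → [-38] (no swap needed)
Insert 6:
  append 6 at index 1 → [-38, 6] (no swap needed)
Insert 14:
  append 14 at index 2 → [-38, 6, 14] (no swap needed)
Insert 13:
  append 13 at index 3 → [-38, 6, 14, 13] (no swap needed)
Insert -10:
  append -10 at index 4 → [-38, 6, 14, 13, -10]
  -10 < parent 6 at index 1, swap → [-38, -10, 14, 13, 6]
Insert -49:
  append -49 at index 5 → [-38, -10, 14, 13, 6, -49]
  -49 < parent 14 at index 2, swap → [-38, -10, -49, 13, 6, 14]
  -49 < parent -38 at index 0, swap → [-49, -10, -38, 13, 6, 14]
Insert -18:
  append -18 at index 6 → [-49, -10, -38, 13, 6, 14, -18] (no swap needed)
Insert 17:
  append 17 at index 7 → [-49, -10, -38, 13, 6, 14, -18, 17] (no swap needed)
Insert -8:
  append -8 at index 8 → [-49, -10, -38, 13, 6, 14, -18, 17, -8]
  -8 < parent 13 at index 3, swap → [-49, -10, -38, -8, 6, 14, -18, 17, 13]
Insert 21:
  append 21 at index 9 → [-49, -10, -38, -8, 6, 14, -18, 17, 13, 21] (no swap needed)
Insert 0:
  append 0 at index 10 → [-49, -10, -38, -8, 6, 14, -18, 17, 13, 21, 0]
  0 < parent 6 at index 4, swap → [-49, -10, -38, -8, 0, 14, -18, 17, 13, 21, 6]

[-49, -10, -38, -8, 0, 14, -18, 17, 13, 21, 6]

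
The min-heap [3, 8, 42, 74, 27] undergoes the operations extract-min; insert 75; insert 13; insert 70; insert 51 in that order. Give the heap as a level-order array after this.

[8, 27, 13, 51, 75, 42, 70, 74]

extract-min → returns 3:
  remove root 3; move last element 27 to root → [27, 8, 42, 74]
  27 vs smaller child 8 at index 1, swap → [8, 27, 42, 74]
insert 75:
  append 75 at index 4 → [8, 27, 42, 74, 75] (no swap needed)
insert 13:
  append 13 at index 5 → [8, 27, 42, 74, 75, 13]
  13 < parent 42 at index 2, swap → [8, 27, 13, 74, 75, 42]
insert 70:
  append 70 at index 6 → [8, 27, 13, 74, 75, 42, 70] (no swap needed)
insert 51:
  append 51 at index 7 → [8, 27, 13, 74, 75, 42, 70, 51]
  51 < parent 74 at index 3, swap → [8, 27, 13, 51, 75, 42, 70, 74]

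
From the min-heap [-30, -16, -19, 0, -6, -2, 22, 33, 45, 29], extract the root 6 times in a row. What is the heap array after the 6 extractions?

[22, 29, 45, 33]

extract-min #1 returns -30:
  remove root -30; move last element 29 to root → [29, -16, -19, 0, -6, -2, 22, 33, 45]
  29 vs smaller child -19 at index 2, swap → [-19, -16, 29, 0, -6, -2, 22, 33, 45]
  29 vs smaller child -2 at index 5, swap → [-19, -16, -2, 0, -6, 29, 22, 33, 45]
extract-min #2 returns -19:
  remove root -19; move last element 45 to root → [45, -16, -2, 0, -6, 29, 22, 33]
  45 vs smaller child -16 at index 1, swap → [-16, 45, -2, 0, -6, 29, 22, 33]
  45 vs smaller child -6 at index 4, swap → [-16, -6, -2, 0, 45, 29, 22, 33]
extract-min #3 returns -16:
  remove root -16; move last element 33 to root → [33, -6, -2, 0, 45, 29, 22]
  33 vs smaller child -6 at index 1, swap → [-6, 33, -2, 0, 45, 29, 22]
  33 vs smaller child 0 at index 3, swap → [-6, 0, -2, 33, 45, 29, 22]
extract-min #4 returns -6:
  remove root -6; move last element 22 to root → [22, 0, -2, 33, 45, 29]
  22 vs smaller child -2 at index 2, swap → [-2, 0, 22, 33, 45, 29]
extract-min #5 returns -2:
  remove root -2; move last element 29 to root → [29, 0, 22, 33, 45]
  29 vs smaller child 0 at index 1, swap → [0, 29, 22, 33, 45]
extract-min #6 returns 0:
  remove root 0; move last element 45 to root → [45, 29, 22, 33]
  45 vs smaller child 22 at index 2, swap → [22, 29, 45, 33]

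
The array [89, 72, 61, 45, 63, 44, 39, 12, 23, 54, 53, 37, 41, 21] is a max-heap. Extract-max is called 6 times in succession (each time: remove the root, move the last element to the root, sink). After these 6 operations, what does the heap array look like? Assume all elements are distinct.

extract-max #1 returns 89:
  remove root 89; move last element 21 to root → [21, 72, 61, 45, 63, 44, 39, 12, 23, 54, 53, 37, 41]
  21 vs larger child 72 at index 1, swap → [72, 21, 61, 45, 63, 44, 39, 12, 23, 54, 53, 37, 41]
  21 vs larger child 63 at index 4, swap → [72, 63, 61, 45, 21, 44, 39, 12, 23, 54, 53, 37, 41]
  21 vs larger child 54 at index 9, swap → [72, 63, 61, 45, 54, 44, 39, 12, 23, 21, 53, 37, 41]
extract-max #2 returns 72:
  remove root 72; move last element 41 to root → [41, 63, 61, 45, 54, 44, 39, 12, 23, 21, 53, 37]
  41 vs larger child 63 at index 1, swap → [63, 41, 61, 45, 54, 44, 39, 12, 23, 21, 53, 37]
  41 vs larger child 54 at index 4, swap → [63, 54, 61, 45, 41, 44, 39, 12, 23, 21, 53, 37]
  41 vs larger child 53 at index 10, swap → [63, 54, 61, 45, 53, 44, 39, 12, 23, 21, 41, 37]
extract-max #3 returns 63:
  remove root 63; move last element 37 to root → [37, 54, 61, 45, 53, 44, 39, 12, 23, 21, 41]
  37 vs larger child 61 at index 2, swap → [61, 54, 37, 45, 53, 44, 39, 12, 23, 21, 41]
  37 vs larger child 44 at index 5, swap → [61, 54, 44, 45, 53, 37, 39, 12, 23, 21, 41]
extract-max #4 returns 61:
  remove root 61; move last element 41 to root → [41, 54, 44, 45, 53, 37, 39, 12, 23, 21]
  41 vs larger child 54 at index 1, swap → [54, 41, 44, 45, 53, 37, 39, 12, 23, 21]
  41 vs larger child 53 at index 4, swap → [54, 53, 44, 45, 41, 37, 39, 12, 23, 21]
extract-max #5 returns 54:
  remove root 54; move last element 21 to root → [21, 53, 44, 45, 41, 37, 39, 12, 23]
  21 vs larger child 53 at index 1, swap → [53, 21, 44, 45, 41, 37, 39, 12, 23]
  21 vs larger child 45 at index 3, swap → [53, 45, 44, 21, 41, 37, 39, 12, 23]
  21 vs larger child 23 at index 8, swap → [53, 45, 44, 23, 41, 37, 39, 12, 21]
extract-max #6 returns 53:
  remove root 53; move last element 21 to root → [21, 45, 44, 23, 41, 37, 39, 12]
  21 vs larger child 45 at index 1, swap → [45, 21, 44, 23, 41, 37, 39, 12]
  21 vs larger child 41 at index 4, swap → [45, 41, 44, 23, 21, 37, 39, 12]

[45, 41, 44, 23, 21, 37, 39, 12]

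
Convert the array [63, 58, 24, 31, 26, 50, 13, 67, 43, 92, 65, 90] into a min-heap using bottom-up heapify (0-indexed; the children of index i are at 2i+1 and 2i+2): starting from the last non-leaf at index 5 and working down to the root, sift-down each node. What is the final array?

[13, 26, 24, 31, 58, 50, 63, 67, 43, 92, 65, 90]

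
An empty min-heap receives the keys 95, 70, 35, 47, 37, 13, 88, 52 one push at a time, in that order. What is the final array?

[13, 37, 35, 52, 47, 70, 88, 95]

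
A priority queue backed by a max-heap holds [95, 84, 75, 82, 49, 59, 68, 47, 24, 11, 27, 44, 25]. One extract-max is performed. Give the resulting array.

remove root 95; move last element 25 to root → [25, 84, 75, 82, 49, 59, 68, 47, 24, 11, 27, 44]
25 vs larger child 84 at index 1, swap → [84, 25, 75, 82, 49, 59, 68, 47, 24, 11, 27, 44]
25 vs larger child 82 at index 3, swap → [84, 82, 75, 25, 49, 59, 68, 47, 24, 11, 27, 44]
25 vs larger child 47 at index 7, swap → [84, 82, 75, 47, 49, 59, 68, 25, 24, 11, 27, 44]

[84, 82, 75, 47, 49, 59, 68, 25, 24, 11, 27, 44]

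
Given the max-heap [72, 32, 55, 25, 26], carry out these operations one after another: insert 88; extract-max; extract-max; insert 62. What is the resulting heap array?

insert 88:
  append 88 at index 5 → [72, 32, 55, 25, 26, 88]
  88 > parent 55 at index 2, swap → [72, 32, 88, 25, 26, 55]
  88 > parent 72 at index 0, swap → [88, 32, 72, 25, 26, 55]
extract-max → returns 88:
  remove root 88; move last element 55 to root → [55, 32, 72, 25, 26]
  55 vs larger child 72 at index 2, swap → [72, 32, 55, 25, 26]
extract-max → returns 72:
  remove root 72; move last element 26 to root → [26, 32, 55, 25]
  26 vs larger child 55 at index 2, swap → [55, 32, 26, 25]
insert 62:
  append 62 at index 4 → [55, 32, 26, 25, 62]
  62 > parent 32 at index 1, swap → [55, 62, 26, 25, 32]
  62 > parent 55 at index 0, swap → [62, 55, 26, 25, 32]

[62, 55, 26, 25, 32]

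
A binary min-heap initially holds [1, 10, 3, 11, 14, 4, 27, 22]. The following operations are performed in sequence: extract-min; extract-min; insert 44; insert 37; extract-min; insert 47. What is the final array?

[10, 11, 22, 37, 14, 27, 44, 47]

extract-min → returns 1:
  remove root 1; move last element 22 to root → [22, 10, 3, 11, 14, 4, 27]
  22 vs smaller child 3 at index 2, swap → [3, 10, 22, 11, 14, 4, 27]
  22 vs smaller child 4 at index 5, swap → [3, 10, 4, 11, 14, 22, 27]
extract-min → returns 3:
  remove root 3; move last element 27 to root → [27, 10, 4, 11, 14, 22]
  27 vs smaller child 4 at index 2, swap → [4, 10, 27, 11, 14, 22]
  27 vs only child 22 at index 5, swap → [4, 10, 22, 11, 14, 27]
insert 44:
  append 44 at index 6 → [4, 10, 22, 11, 14, 27, 44] (no swap needed)
insert 37:
  append 37 at index 7 → [4, 10, 22, 11, 14, 27, 44, 37] (no swap needed)
extract-min → returns 4:
  remove root 4; move last element 37 to root → [37, 10, 22, 11, 14, 27, 44]
  37 vs smaller child 10 at index 1, swap → [10, 37, 22, 11, 14, 27, 44]
  37 vs smaller child 11 at index 3, swap → [10, 11, 22, 37, 14, 27, 44]
insert 47:
  append 47 at index 7 → [10, 11, 22, 37, 14, 27, 44, 47] (no swap needed)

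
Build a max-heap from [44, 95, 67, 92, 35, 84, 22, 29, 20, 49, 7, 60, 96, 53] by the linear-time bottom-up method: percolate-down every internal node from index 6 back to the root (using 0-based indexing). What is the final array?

[96, 95, 84, 92, 49, 67, 53, 29, 20, 35, 7, 60, 44, 22]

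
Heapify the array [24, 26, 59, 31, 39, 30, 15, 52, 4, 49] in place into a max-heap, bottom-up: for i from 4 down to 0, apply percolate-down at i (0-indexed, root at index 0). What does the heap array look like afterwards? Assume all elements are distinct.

[59, 52, 30, 31, 49, 24, 15, 26, 4, 39]

sift down from index 4:
  39 vs only child 49 at index 9, swap → [24, 26, 59, 31, 49, 30, 15, 52, 4, 39]
sift down from index 3:
  31 vs larger child 52 at index 7, swap → [24, 26, 59, 52, 49, 30, 15, 31, 4, 39]
sift down from index 2: already satisfies heap property
sift down from index 1:
  26 vs larger child 52 at index 3, swap → [24, 52, 59, 26, 49, 30, 15, 31, 4, 39]
  26 vs larger child 31 at index 7, swap → [24, 52, 59, 31, 49, 30, 15, 26, 4, 39]
sift down from index 0:
  24 vs larger child 59 at index 2, swap → [59, 52, 24, 31, 49, 30, 15, 26, 4, 39]
  24 vs larger child 30 at index 5, swap → [59, 52, 30, 31, 49, 24, 15, 26, 4, 39]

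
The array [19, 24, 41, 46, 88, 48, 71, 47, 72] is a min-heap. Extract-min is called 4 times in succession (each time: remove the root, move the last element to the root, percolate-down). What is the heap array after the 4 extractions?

extract-min #1 returns 19:
  remove root 19; move last element 72 to root → [72, 24, 41, 46, 88, 48, 71, 47]
  72 vs smaller child 24 at index 1, swap → [24, 72, 41, 46, 88, 48, 71, 47]
  72 vs smaller child 46 at index 3, swap → [24, 46, 41, 72, 88, 48, 71, 47]
  72 vs only child 47 at index 7, swap → [24, 46, 41, 47, 88, 48, 71, 72]
extract-min #2 returns 24:
  remove root 24; move last element 72 to root → [72, 46, 41, 47, 88, 48, 71]
  72 vs smaller child 41 at index 2, swap → [41, 46, 72, 47, 88, 48, 71]
  72 vs smaller child 48 at index 5, swap → [41, 46, 48, 47, 88, 72, 71]
extract-min #3 returns 41:
  remove root 41; move last element 71 to root → [71, 46, 48, 47, 88, 72]
  71 vs smaller child 46 at index 1, swap → [46, 71, 48, 47, 88, 72]
  71 vs smaller child 47 at index 3, swap → [46, 47, 48, 71, 88, 72]
extract-min #4 returns 46:
  remove root 46; move last element 72 to root → [72, 47, 48, 71, 88]
  72 vs smaller child 47 at index 1, swap → [47, 72, 48, 71, 88]
  72 vs smaller child 71 at index 3, swap → [47, 71, 48, 72, 88]

[47, 71, 48, 72, 88]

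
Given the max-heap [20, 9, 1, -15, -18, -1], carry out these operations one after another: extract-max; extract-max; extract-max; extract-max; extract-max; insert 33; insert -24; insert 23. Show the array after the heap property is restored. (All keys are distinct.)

[33, 23, -24, -18]

extract-max → returns 20:
  remove root 20; move last element -1 to root → [-1, 9, 1, -15, -18]
  -1 vs larger child 9 at index 1, swap → [9, -1, 1, -15, -18]
extract-max → returns 9:
  remove root 9; move last element -18 to root → [-18, -1, 1, -15]
  -18 vs larger child 1 at index 2, swap → [1, -1, -18, -15]
extract-max → returns 1:
  remove root 1; move last element -15 to root → [-15, -1, -18]
  -15 vs larger child -1 at index 1, swap → [-1, -15, -18]
extract-max → returns -1:
  remove root -1; move last element -18 to root → [-18, -15]
  -18 vs only child -15 at index 1, swap → [-15, -18]
extract-max → returns -15:
  remove root -15; move last element -18 to root → [-18] (no swap needed)
insert 33:
  append 33 at index 1 → [-18, 33]
  33 > parent -18 at index 0, swap → [33, -18]
insert -24:
  append -24 at index 2 → [33, -18, -24] (no swap needed)
insert 23:
  append 23 at index 3 → [33, -18, -24, 23]
  23 > parent -18 at index 1, swap → [33, 23, -24, -18]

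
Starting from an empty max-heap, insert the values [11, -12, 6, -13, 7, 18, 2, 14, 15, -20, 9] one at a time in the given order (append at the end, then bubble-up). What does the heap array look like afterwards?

Insert 11:
  append 11 at index 0 → [11] (no swap needed)
Insert -12:
  append -12 at index 1 → [11, -12] (no swap needed)
Insert 6:
  append 6 at index 2 → [11, -12, 6] (no swap needed)
Insert -13:
  append -13 at index 3 → [11, -12, 6, -13] (no swap needed)
Insert 7:
  append 7 at index 4 → [11, -12, 6, -13, 7]
  7 > parent -12 at index 1, swap → [11, 7, 6, -13, -12]
Insert 18:
  append 18 at index 5 → [11, 7, 6, -13, -12, 18]
  18 > parent 6 at index 2, swap → [11, 7, 18, -13, -12, 6]
  18 > parent 11 at index 0, swap → [18, 7, 11, -13, -12, 6]
Insert 2:
  append 2 at index 6 → [18, 7, 11, -13, -12, 6, 2] (no swap needed)
Insert 14:
  append 14 at index 7 → [18, 7, 11, -13, -12, 6, 2, 14]
  14 > parent -13 at index 3, swap → [18, 7, 11, 14, -12, 6, 2, -13]
  14 > parent 7 at index 1, swap → [18, 14, 11, 7, -12, 6, 2, -13]
Insert 15:
  append 15 at index 8 → [18, 14, 11, 7, -12, 6, 2, -13, 15]
  15 > parent 7 at index 3, swap → [18, 14, 11, 15, -12, 6, 2, -13, 7]
  15 > parent 14 at index 1, swap → [18, 15, 11, 14, -12, 6, 2, -13, 7]
Insert -20:
  append -20 at index 9 → [18, 15, 11, 14, -12, 6, 2, -13, 7, -20] (no swap needed)
Insert 9:
  append 9 at index 10 → [18, 15, 11, 14, -12, 6, 2, -13, 7, -20, 9]
  9 > parent -12 at index 4, swap → [18, 15, 11, 14, 9, 6, 2, -13, 7, -20, -12]

[18, 15, 11, 14, 9, 6, 2, -13, 7, -20, -12]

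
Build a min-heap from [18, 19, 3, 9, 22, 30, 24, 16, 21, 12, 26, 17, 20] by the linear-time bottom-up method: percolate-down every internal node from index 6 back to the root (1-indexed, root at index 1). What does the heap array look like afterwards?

sift down from index 6:
  30 vs smaller child 17 at index 12, swap → [18, 19, 3, 9, 22, 17, 24, 16, 21, 12, 26, 30, 20]
sift down from index 5:
  22 vs smaller child 12 at index 10, swap → [18, 19, 3, 9, 12, 17, 24, 16, 21, 22, 26, 30, 20]
sift down from index 4: already satisfies heap property
sift down from index 3: already satisfies heap property
sift down from index 2:
  19 vs smaller child 9 at index 4, swap → [18, 9, 3, 19, 12, 17, 24, 16, 21, 22, 26, 30, 20]
  19 vs smaller child 16 at index 8, swap → [18, 9, 3, 16, 12, 17, 24, 19, 21, 22, 26, 30, 20]
sift down from index 1:
  18 vs smaller child 3 at index 3, swap → [3, 9, 18, 16, 12, 17, 24, 19, 21, 22, 26, 30, 20]
  18 vs smaller child 17 at index 6, swap → [3, 9, 17, 16, 12, 18, 24, 19, 21, 22, 26, 30, 20]

[3, 9, 17, 16, 12, 18, 24, 19, 21, 22, 26, 30, 20]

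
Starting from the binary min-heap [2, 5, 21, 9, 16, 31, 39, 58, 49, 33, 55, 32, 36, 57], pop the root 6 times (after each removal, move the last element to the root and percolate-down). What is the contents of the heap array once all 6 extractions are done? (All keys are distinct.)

[32, 33, 36, 49, 57, 55, 39, 58]

extract-min #1 returns 2:
  remove root 2; move last element 57 to root → [57, 5, 21, 9, 16, 31, 39, 58, 49, 33, 55, 32, 36]
  57 vs smaller child 5 at index 1, swap → [5, 57, 21, 9, 16, 31, 39, 58, 49, 33, 55, 32, 36]
  57 vs smaller child 9 at index 3, swap → [5, 9, 21, 57, 16, 31, 39, 58, 49, 33, 55, 32, 36]
  57 vs smaller child 49 at index 8, swap → [5, 9, 21, 49, 16, 31, 39, 58, 57, 33, 55, 32, 36]
extract-min #2 returns 5:
  remove root 5; move last element 36 to root → [36, 9, 21, 49, 16, 31, 39, 58, 57, 33, 55, 32]
  36 vs smaller child 9 at index 1, swap → [9, 36, 21, 49, 16, 31, 39, 58, 57, 33, 55, 32]
  36 vs smaller child 16 at index 4, swap → [9, 16, 21, 49, 36, 31, 39, 58, 57, 33, 55, 32]
  36 vs smaller child 33 at index 9, swap → [9, 16, 21, 49, 33, 31, 39, 58, 57, 36, 55, 32]
extract-min #3 returns 9:
  remove root 9; move last element 32 to root → [32, 16, 21, 49, 33, 31, 39, 58, 57, 36, 55]
  32 vs smaller child 16 at index 1, swap → [16, 32, 21, 49, 33, 31, 39, 58, 57, 36, 55]
extract-min #4 returns 16:
  remove root 16; move last element 55 to root → [55, 32, 21, 49, 33, 31, 39, 58, 57, 36]
  55 vs smaller child 21 at index 2, swap → [21, 32, 55, 49, 33, 31, 39, 58, 57, 36]
  55 vs smaller child 31 at index 5, swap → [21, 32, 31, 49, 33, 55, 39, 58, 57, 36]
extract-min #5 returns 21:
  remove root 21; move last element 36 to root → [36, 32, 31, 49, 33, 55, 39, 58, 57]
  36 vs smaller child 31 at index 2, swap → [31, 32, 36, 49, 33, 55, 39, 58, 57]
extract-min #6 returns 31:
  remove root 31; move last element 57 to root → [57, 32, 36, 49, 33, 55, 39, 58]
  57 vs smaller child 32 at index 1, swap → [32, 57, 36, 49, 33, 55, 39, 58]
  57 vs smaller child 33 at index 4, swap → [32, 33, 36, 49, 57, 55, 39, 58]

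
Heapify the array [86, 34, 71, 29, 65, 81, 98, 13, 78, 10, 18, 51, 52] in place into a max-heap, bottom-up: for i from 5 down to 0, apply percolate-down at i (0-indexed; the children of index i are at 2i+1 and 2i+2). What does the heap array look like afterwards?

[98, 78, 86, 34, 65, 81, 71, 13, 29, 10, 18, 51, 52]

sift down from index 5: already satisfies heap property
sift down from index 4: already satisfies heap property
sift down from index 3:
  29 vs larger child 78 at index 8, swap → [86, 34, 71, 78, 65, 81, 98, 13, 29, 10, 18, 51, 52]
sift down from index 2:
  71 vs larger child 98 at index 6, swap → [86, 34, 98, 78, 65, 81, 71, 13, 29, 10, 18, 51, 52]
sift down from index 1:
  34 vs larger child 78 at index 3, swap → [86, 78, 98, 34, 65, 81, 71, 13, 29, 10, 18, 51, 52]
sift down from index 0:
  86 vs larger child 98 at index 2, swap → [98, 78, 86, 34, 65, 81, 71, 13, 29, 10, 18, 51, 52]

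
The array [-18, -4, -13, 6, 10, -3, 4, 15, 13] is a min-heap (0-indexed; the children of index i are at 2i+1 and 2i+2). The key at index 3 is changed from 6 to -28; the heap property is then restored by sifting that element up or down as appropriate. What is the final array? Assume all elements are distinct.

[-28, -18, -13, -4, 10, -3, 4, 15, 13]

set index 3 from 6 to -28 → [-18, -4, -13, -28, 10, -3, 4, 15, 13]
-28 < parent -4 at index 1, swap → [-18, -28, -13, -4, 10, -3, 4, 15, 13]
-28 < parent -18 at index 0, swap → [-28, -18, -13, -4, 10, -3, 4, 15, 13]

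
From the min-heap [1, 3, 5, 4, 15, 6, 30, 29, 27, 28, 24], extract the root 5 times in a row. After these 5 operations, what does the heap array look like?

[15, 24, 27, 30, 28, 29]

extract-min #1 returns 1:
  remove root 1; move last element 24 to root → [24, 3, 5, 4, 15, 6, 30, 29, 27, 28]
  24 vs smaller child 3 at index 1, swap → [3, 24, 5, 4, 15, 6, 30, 29, 27, 28]
  24 vs smaller child 4 at index 3, swap → [3, 4, 5, 24, 15, 6, 30, 29, 27, 28]
extract-min #2 returns 3:
  remove root 3; move last element 28 to root → [28, 4, 5, 24, 15, 6, 30, 29, 27]
  28 vs smaller child 4 at index 1, swap → [4, 28, 5, 24, 15, 6, 30, 29, 27]
  28 vs smaller child 15 at index 4, swap → [4, 15, 5, 24, 28, 6, 30, 29, 27]
extract-min #3 returns 4:
  remove root 4; move last element 27 to root → [27, 15, 5, 24, 28, 6, 30, 29]
  27 vs smaller child 5 at index 2, swap → [5, 15, 27, 24, 28, 6, 30, 29]
  27 vs smaller child 6 at index 5, swap → [5, 15, 6, 24, 28, 27, 30, 29]
extract-min #4 returns 5:
  remove root 5; move last element 29 to root → [29, 15, 6, 24, 28, 27, 30]
  29 vs smaller child 6 at index 2, swap → [6, 15, 29, 24, 28, 27, 30]
  29 vs smaller child 27 at index 5, swap → [6, 15, 27, 24, 28, 29, 30]
extract-min #5 returns 6:
  remove root 6; move last element 30 to root → [30, 15, 27, 24, 28, 29]
  30 vs smaller child 15 at index 1, swap → [15, 30, 27, 24, 28, 29]
  30 vs smaller child 24 at index 3, swap → [15, 24, 27, 30, 28, 29]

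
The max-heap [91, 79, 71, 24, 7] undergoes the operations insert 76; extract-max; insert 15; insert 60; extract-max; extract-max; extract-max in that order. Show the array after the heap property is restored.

[60, 24, 7, 15]

insert 76:
  append 76 at index 5 → [91, 79, 71, 24, 7, 76]
  76 > parent 71 at index 2, swap → [91, 79, 76, 24, 7, 71]
extract-max → returns 91:
  remove root 91; move last element 71 to root → [71, 79, 76, 24, 7]
  71 vs larger child 79 at index 1, swap → [79, 71, 76, 24, 7]
insert 15:
  append 15 at index 5 → [79, 71, 76, 24, 7, 15] (no swap needed)
insert 60:
  append 60 at index 6 → [79, 71, 76, 24, 7, 15, 60] (no swap needed)
extract-max → returns 79:
  remove root 79; move last element 60 to root → [60, 71, 76, 24, 7, 15]
  60 vs larger child 76 at index 2, swap → [76, 71, 60, 24, 7, 15]
extract-max → returns 76:
  remove root 76; move last element 15 to root → [15, 71, 60, 24, 7]
  15 vs larger child 71 at index 1, swap → [71, 15, 60, 24, 7]
  15 vs larger child 24 at index 3, swap → [71, 24, 60, 15, 7]
extract-max → returns 71:
  remove root 71; move last element 7 to root → [7, 24, 60, 15]
  7 vs larger child 60 at index 2, swap → [60, 24, 7, 15]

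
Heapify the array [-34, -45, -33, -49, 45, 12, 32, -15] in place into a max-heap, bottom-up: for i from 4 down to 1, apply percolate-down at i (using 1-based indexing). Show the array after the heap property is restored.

[45, -15, 32, -34, -45, 12, -33, -49]

sift down from index 4:
  -49 vs only child -15 at index 8, swap → [-34, -45, -33, -15, 45, 12, 32, -49]
sift down from index 3:
  -33 vs larger child 32 at index 7, swap → [-34, -45, 32, -15, 45, 12, -33, -49]
sift down from index 2:
  -45 vs larger child 45 at index 5, swap → [-34, 45, 32, -15, -45, 12, -33, -49]
sift down from index 1:
  -34 vs larger child 45 at index 2, swap → [45, -34, 32, -15, -45, 12, -33, -49]
  -34 vs larger child -15 at index 4, swap → [45, -15, 32, -34, -45, 12, -33, -49]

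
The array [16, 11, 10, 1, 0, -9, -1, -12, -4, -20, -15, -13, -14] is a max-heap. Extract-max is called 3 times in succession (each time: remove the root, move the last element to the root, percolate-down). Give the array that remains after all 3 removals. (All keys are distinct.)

extract-max #1 returns 16:
  remove root 16; move last element -14 to root → [-14, 11, 10, 1, 0, -9, -1, -12, -4, -20, -15, -13]
  -14 vs larger child 11 at index 1, swap → [11, -14, 10, 1, 0, -9, -1, -12, -4, -20, -15, -13]
  -14 vs larger child 1 at index 3, swap → [11, 1, 10, -14, 0, -9, -1, -12, -4, -20, -15, -13]
  -14 vs larger child -4 at index 8, swap → [11, 1, 10, -4, 0, -9, -1, -12, -14, -20, -15, -13]
extract-max #2 returns 11:
  remove root 11; move last element -13 to root → [-13, 1, 10, -4, 0, -9, -1, -12, -14, -20, -15]
  -13 vs larger child 10 at index 2, swap → [10, 1, -13, -4, 0, -9, -1, -12, -14, -20, -15]
  -13 vs larger child -1 at index 6, swap → [10, 1, -1, -4, 0, -9, -13, -12, -14, -20, -15]
extract-max #3 returns 10:
  remove root 10; move last element -15 to root → [-15, 1, -1, -4, 0, -9, -13, -12, -14, -20]
  -15 vs larger child 1 at index 1, swap → [1, -15, -1, -4, 0, -9, -13, -12, -14, -20]
  -15 vs larger child 0 at index 4, swap → [1, 0, -1, -4, -15, -9, -13, -12, -14, -20]

[1, 0, -1, -4, -15, -9, -13, -12, -14, -20]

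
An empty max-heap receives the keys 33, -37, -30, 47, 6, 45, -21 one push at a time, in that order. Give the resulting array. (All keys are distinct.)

[47, 33, 45, -37, 6, -30, -21]

Insert 33:
  append 33 at index 0 → [33] (no swap needed)
Insert -37:
  append -37 at index 1 → [33, -37] (no swap needed)
Insert -30:
  append -30 at index 2 → [33, -37, -30] (no swap needed)
Insert 47:
  append 47 at index 3 → [33, -37, -30, 47]
  47 > parent -37 at index 1, swap → [33, 47, -30, -37]
  47 > parent 33 at index 0, swap → [47, 33, -30, -37]
Insert 6:
  append 6 at index 4 → [47, 33, -30, -37, 6] (no swap needed)
Insert 45:
  append 45 at index 5 → [47, 33, -30, -37, 6, 45]
  45 > parent -30 at index 2, swap → [47, 33, 45, -37, 6, -30]
Insert -21:
  append -21 at index 6 → [47, 33, 45, -37, 6, -30, -21] (no swap needed)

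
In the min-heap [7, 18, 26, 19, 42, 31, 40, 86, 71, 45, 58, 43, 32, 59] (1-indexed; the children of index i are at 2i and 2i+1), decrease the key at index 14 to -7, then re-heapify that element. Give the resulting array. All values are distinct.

set index 14 from 59 to -7 → [7, 18, 26, 19, 42, 31, 40, 86, 71, 45, 58, 43, 32, -7]
-7 < parent 40 at index 7, swap → [7, 18, 26, 19, 42, 31, -7, 86, 71, 45, 58, 43, 32, 40]
-7 < parent 26 at index 3, swap → [7, 18, -7, 19, 42, 31, 26, 86, 71, 45, 58, 43, 32, 40]
-7 < parent 7 at index 1, swap → [-7, 18, 7, 19, 42, 31, 26, 86, 71, 45, 58, 43, 32, 40]

[-7, 18, 7, 19, 42, 31, 26, 86, 71, 45, 58, 43, 32, 40]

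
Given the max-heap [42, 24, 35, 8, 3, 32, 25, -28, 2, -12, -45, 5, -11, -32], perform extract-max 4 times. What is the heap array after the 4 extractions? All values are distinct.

[24, 8, 5, 2, 3, -32, -11, -28, -45, -12]

extract-max #1 returns 42:
  remove root 42; move last element -32 to root → [-32, 24, 35, 8, 3, 32, 25, -28, 2, -12, -45, 5, -11]
  -32 vs larger child 35 at index 2, swap → [35, 24, -32, 8, 3, 32, 25, -28, 2, -12, -45, 5, -11]
  -32 vs larger child 32 at index 5, swap → [35, 24, 32, 8, 3, -32, 25, -28, 2, -12, -45, 5, -11]
  -32 vs larger child 5 at index 11, swap → [35, 24, 32, 8, 3, 5, 25, -28, 2, -12, -45, -32, -11]
extract-max #2 returns 35:
  remove root 35; move last element -11 to root → [-11, 24, 32, 8, 3, 5, 25, -28, 2, -12, -45, -32]
  -11 vs larger child 32 at index 2, swap → [32, 24, -11, 8, 3, 5, 25, -28, 2, -12, -45, -32]
  -11 vs larger child 25 at index 6, swap → [32, 24, 25, 8, 3, 5, -11, -28, 2, -12, -45, -32]
extract-max #3 returns 32:
  remove root 32; move last element -32 to root → [-32, 24, 25, 8, 3, 5, -11, -28, 2, -12, -45]
  -32 vs larger child 25 at index 2, swap → [25, 24, -32, 8, 3, 5, -11, -28, 2, -12, -45]
  -32 vs larger child 5 at index 5, swap → [25, 24, 5, 8, 3, -32, -11, -28, 2, -12, -45]
extract-max #4 returns 25:
  remove root 25; move last element -45 to root → [-45, 24, 5, 8, 3, -32, -11, -28, 2, -12]
  -45 vs larger child 24 at index 1, swap → [24, -45, 5, 8, 3, -32, -11, -28, 2, -12]
  -45 vs larger child 8 at index 3, swap → [24, 8, 5, -45, 3, -32, -11, -28, 2, -12]
  -45 vs larger child 2 at index 8, swap → [24, 8, 5, 2, 3, -32, -11, -28, -45, -12]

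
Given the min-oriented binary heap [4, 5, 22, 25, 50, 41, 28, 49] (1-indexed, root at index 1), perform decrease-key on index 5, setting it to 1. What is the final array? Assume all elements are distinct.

set index 5 from 50 to 1 → [4, 5, 22, 25, 1, 41, 28, 49]
1 < parent 5 at index 2, swap → [4, 1, 22, 25, 5, 41, 28, 49]
1 < parent 4 at index 1, swap → [1, 4, 22, 25, 5, 41, 28, 49]

[1, 4, 22, 25, 5, 41, 28, 49]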